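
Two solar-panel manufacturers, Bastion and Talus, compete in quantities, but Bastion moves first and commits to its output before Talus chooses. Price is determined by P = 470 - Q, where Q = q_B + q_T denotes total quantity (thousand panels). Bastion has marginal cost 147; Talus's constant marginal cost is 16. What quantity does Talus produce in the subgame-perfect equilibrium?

Solve by backward induction. Given q_B, the follower Talus maximises π_T = (470 - q_B - q_T)q_T - 16q_T.
Follower FOC: 454 - q_B - 2q_T = 0, so q_T(q_B) = (454 - q_B)/2.
The leader anticipates this reaction. Substituting into P = 470 - Q gives P = 243 - (1/2)q_B, so π_B = (243 - (1/2)q_B)q_B - 147q_B.
Maximising: ∂π_B/∂q_B = 96 - q_B = 0, giving q_B = 96.
Then q_T = (454 - 96)/2 = 179.

179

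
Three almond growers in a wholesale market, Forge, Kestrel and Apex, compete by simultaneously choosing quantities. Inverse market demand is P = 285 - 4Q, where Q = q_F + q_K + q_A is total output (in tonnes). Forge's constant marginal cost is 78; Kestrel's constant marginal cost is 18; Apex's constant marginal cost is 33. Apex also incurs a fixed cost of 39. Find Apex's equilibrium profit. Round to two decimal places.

1203.56

Forge's profit: π_F = (285 - 4Q)q_F - (78q_F). Setting ∂π_F/∂q_F = 0: 207 - 8q_F - 4(q_K + q_A) = 0.
Kestrel's first-order condition: 267 - 8q_K - 4(q_F + q_A) = 0.
Apex's first-order condition: 252 - 8q_A - 4(q_F + q_K) = 0.
Adding the 3 conditions: 726 − 8Q − 8Q = 0, i.e. Q = 363/8.
Back-substituting: q_F = (207 − 363/2)/4 = 51/8, q_K = (267 − 363/2)/4 = 171/8, q_A = (252 − 363/2)/4 = 141/8.
Price P = 285 - 4·(363/8) = 207/2.
Apex's profit: (207/2 - 33)·(141/8) - 39 = 1203.5625.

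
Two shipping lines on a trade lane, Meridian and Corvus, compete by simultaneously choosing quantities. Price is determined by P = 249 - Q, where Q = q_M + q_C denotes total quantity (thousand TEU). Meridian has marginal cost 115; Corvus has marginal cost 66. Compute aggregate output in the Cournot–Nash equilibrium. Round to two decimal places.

105.67

Meridian's profit: π_M = (249 - Q)q_M - (115q_M). Setting ∂π_M/∂q_M = 0: 134 - 2q_M - (q_C) = 0.
Corvus's profit: π_C = (249 - Q)q_C - (66q_C). Setting ∂π_C/∂q_C = 0: 183 - 2q_C - (q_M) = 0.
Best responses: q_M = (134 - q_C)/2, q_C = (183 - q_M)/2.
Solving the pair: q_M = 85/3, q_C = 232/3.
Total output Q = 85/3 + 232/3 = 317/3.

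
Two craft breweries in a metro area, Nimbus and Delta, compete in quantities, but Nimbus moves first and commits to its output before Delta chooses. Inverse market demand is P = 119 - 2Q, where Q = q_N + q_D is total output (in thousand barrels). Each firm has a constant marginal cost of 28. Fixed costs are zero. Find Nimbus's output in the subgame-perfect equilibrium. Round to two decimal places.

Solve by backward induction. Given q_N, the follower Delta maximises π_D = (119 - 2q_N - 2q_D)q_D - 28q_D.
∂π_D/∂q_D = 91 - 2q_N - 4q_D = 0 gives the reaction function q_D = (91 - 2q_N)/4.
The leader anticipates this reaction. Substituting into P = 119 - 2Q gives P = 147/2 - q_N, so π_N = (147/2 - q_N)q_N - 28q_N.
Maximising: ∂π_N/∂q_N = 91/2 - 2q_N = 0, giving q_N = 91/4.
Then q_D = (91 - 2·(91/4))/4 = 91/8.

22.75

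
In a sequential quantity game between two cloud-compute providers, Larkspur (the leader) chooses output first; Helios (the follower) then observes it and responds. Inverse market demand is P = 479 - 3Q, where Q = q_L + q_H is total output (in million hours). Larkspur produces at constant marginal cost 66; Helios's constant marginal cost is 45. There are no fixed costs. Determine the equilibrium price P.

164

The follower Helios best-responds to any q_L: π_H = (479 - 3Q)q_H - 45q_H.
Follower FOC: 434 - 3q_L - 6q_H = 0, so q_H(q_L) = (434 - 3q_L)/6.
The leader anticipates this reaction. Substituting into P = 479 - 3Q gives P = 262 - (3/2)q_L, so π_L = (262 - (3/2)q_L)q_L - 66q_L.
Maximising: ∂π_L/∂q_L = 196 - 3q_L = 0, giving q_L = 196/3.
Then q_H = (434 - 3·(196/3))/6 = 119/3.
Total output Q = 105, so price P = 479 - 3·105 = 164.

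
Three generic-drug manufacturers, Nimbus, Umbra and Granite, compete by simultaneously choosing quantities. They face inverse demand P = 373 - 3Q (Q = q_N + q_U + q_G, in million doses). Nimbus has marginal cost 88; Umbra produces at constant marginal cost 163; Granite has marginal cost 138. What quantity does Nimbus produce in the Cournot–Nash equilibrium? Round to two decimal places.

Nimbus's profit: π_N = (373 - 3Q)q_N - (88q_N). Setting ∂π_N/∂q_N = 0: 285 - 6q_N - 3(q_U + q_G) = 0.
Umbra's profit: π_U = (373 - 3Q)q_U - (163q_U). Setting ∂π_U/∂q_U = 0: 210 - 6q_U - 3(q_N + q_G) = 0.
Granite's profit: π_G = (373 - 3Q)q_G - (138q_G). Setting ∂π_G/∂q_G = 0: 235 - 6q_G - 3(q_N + q_U) = 0.
Summing all 3 equations gives 730 − 12Q = 0, hence Q = 365/6.
Back-substituting: q_N = (285 − 365/2)/3 = 205/6, q_U = (210 − 365/2)/3 = 55/6, q_G = (235 − 365/2)/3 = 35/2.

34.17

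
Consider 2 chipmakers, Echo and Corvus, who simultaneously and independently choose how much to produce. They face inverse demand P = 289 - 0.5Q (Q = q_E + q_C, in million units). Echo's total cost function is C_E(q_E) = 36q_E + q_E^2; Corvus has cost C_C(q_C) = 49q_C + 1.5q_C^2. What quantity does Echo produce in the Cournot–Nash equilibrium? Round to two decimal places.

Echo's profit: π_E = (289 - 0.5Q)q_E - (36q_E + q_E²). Setting ∂π_E/∂q_E = 0: 253 - 3q_E - (1/2)(q_C) = 0.
Corvus's profit: π_C = (289 - 0.5Q)q_C - (49q_C + (3/2)q_C²). Setting ∂π_C/∂q_C = 0: 240 - 4q_C - (1/2)(q_E) = 0.
Best responses: q_E = (253 - (1/2)q_C)/3, q_C = (240 - (1/2)q_E)/4.
Solving the pair: q_E = 75.9149, q_C = 50.5106.

75.91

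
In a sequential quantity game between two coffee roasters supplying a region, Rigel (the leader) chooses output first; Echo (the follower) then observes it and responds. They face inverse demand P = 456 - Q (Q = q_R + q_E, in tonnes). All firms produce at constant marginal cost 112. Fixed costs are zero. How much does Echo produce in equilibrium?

The follower Echo best-responds to any q_R: π_E = (456 - Q)q_E - 112q_E.
∂π_E/∂q_E = 344 - q_R - 2q_E = 0 gives the reaction function q_E = (344 - q_R)/2.
Rigel substitutes q_E(q_R) into its own profit: π_R = q_R(456 - q_R - (344 - q_R)/2) - 112q_R = (284 - (1/2)q_R)q_R - 112q_R.
Leader FOC: 172 - q_R = 0, so q_R = 172.
Then q_E = (344 - 172)/2 = 86.

86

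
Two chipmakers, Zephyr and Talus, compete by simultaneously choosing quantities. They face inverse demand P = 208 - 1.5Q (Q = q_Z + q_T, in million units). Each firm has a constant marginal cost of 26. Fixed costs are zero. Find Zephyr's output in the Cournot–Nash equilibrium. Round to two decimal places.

A representative firm's profit is π_i = q_i(208 - 1.5Q) - 26q_i.
First-order condition (treating rivals' output as given): 182 - 3q_i - (3/2)q_j = 0.
By symmetry each firm produces the same amount; substituting q_j = q_i yields q_i = 182/(9/2) = 364/9.

40.44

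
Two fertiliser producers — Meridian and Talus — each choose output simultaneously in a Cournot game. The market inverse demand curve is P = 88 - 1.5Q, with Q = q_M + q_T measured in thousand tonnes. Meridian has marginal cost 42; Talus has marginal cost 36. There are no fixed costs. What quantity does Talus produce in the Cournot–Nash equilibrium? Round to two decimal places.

12.89

Meridian's profit: π_M = (88 - 1.5Q)q_M - (42q_M). Setting ∂π_M/∂q_M = 0: 46 - 3q_M - (3/2)(q_T) = 0.
Talus's profit: π_T = (88 - 1.5Q)q_T - (36q_T). Setting ∂π_T/∂q_T = 0: 52 - 3q_T - (3/2)(q_M) = 0.
Rearranging gives the reaction functions q_M = (46 - (3/2)q_T)/3 and q_T = (52 - (3/2)q_M)/3.
Solving the pair: q_M = 80/9, q_T = 116/9.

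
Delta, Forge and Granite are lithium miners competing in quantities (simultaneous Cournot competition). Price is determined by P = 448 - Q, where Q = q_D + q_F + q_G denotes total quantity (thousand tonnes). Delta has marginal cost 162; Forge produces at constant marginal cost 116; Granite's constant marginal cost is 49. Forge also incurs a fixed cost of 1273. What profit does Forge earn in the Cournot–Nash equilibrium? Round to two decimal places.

4772.06

Delta's profit: π_D = (448 - Q)q_D - (162q_D). Setting ∂π_D/∂q_D = 0: 286 - 2q_D - (q_F + q_G) = 0.
Forge's first-order condition: 332 - 2q_F - (q_D + q_G) = 0.
Granite's first-order condition: 399 - 2q_G - (q_D + q_F) = 0.
Adding the 3 first-order conditions: 1017 − 4Q = 0, so Q = 1017/4.
Back-substituting: q_D = (286 − 1017/4) = 127/4, q_F = (332 − 1017/4) = 311/4, q_G = (399 − 1017/4) = 579/4.
Price P = 448 - 1017/4 = 775/4.
Forge's profit: (775/4 - 116)·(311/4) - 1273 = 4772.0625.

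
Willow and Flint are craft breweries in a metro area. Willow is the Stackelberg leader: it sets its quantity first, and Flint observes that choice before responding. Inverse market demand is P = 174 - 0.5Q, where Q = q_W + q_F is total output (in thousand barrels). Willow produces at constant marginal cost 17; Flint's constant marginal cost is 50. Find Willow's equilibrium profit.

The follower Flint best-responds to any q_W: π_F = (174 - 0.5Q)q_F - 50q_F.
∂π_F/∂q_F = 124 - (1/2)q_W - q_F = 0 gives the reaction function q_F = (124 - (1/2)q_W).
Willow substitutes q_F(q_W) into its own profit: π_W = q_W(174 - (1/2)q_W - (124 - (1/2)q_W)/2) - 17q_W = (112 - (1/4)q_W)q_W - 17q_W.
Leader FOC: 95 - (1/2)q_W = 0, so q_W = 190.
Then q_F = (124 - (1/2)·190) = 29.
Price P = 174 - (1/2)·219 = 129/2.
Willow's profit: (129/2 - 17)·190 = 9025.

9025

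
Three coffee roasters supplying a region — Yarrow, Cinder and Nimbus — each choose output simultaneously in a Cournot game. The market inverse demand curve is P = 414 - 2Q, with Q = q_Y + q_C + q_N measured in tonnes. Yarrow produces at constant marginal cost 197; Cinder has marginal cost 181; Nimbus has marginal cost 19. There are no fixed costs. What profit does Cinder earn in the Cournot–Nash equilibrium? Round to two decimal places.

236.53

Yarrow's profit: π_Y = (414 - 2Q)q_Y - (197q_Y). Setting ∂π_Y/∂q_Y = 0: 217 - 4q_Y - 2(q_C + q_N) = 0.
Cinder's profit: π_C = (414 - 2Q)q_C - (181q_C). Setting ∂π_C/∂q_C = 0: 233 - 4q_C - 2(q_Y + q_N) = 0.
Nimbus's first-order condition: 395 - 4q_N - 2(q_Y + q_C) = 0.
Summing all 3 equations gives 845 − 8Q = 0, hence Q = 845/8.
Back-substituting: q_Y = (217 − 845/4)/2 = 23/8, q_C = (233 − 845/4)/2 = 87/8, q_N = (395 − 845/4)/2 = 735/8.
Price P = 414 - 2·(845/8) = 811/4.
Cinder's profit: (811/4 - 181)·(87/8) = 236.5313.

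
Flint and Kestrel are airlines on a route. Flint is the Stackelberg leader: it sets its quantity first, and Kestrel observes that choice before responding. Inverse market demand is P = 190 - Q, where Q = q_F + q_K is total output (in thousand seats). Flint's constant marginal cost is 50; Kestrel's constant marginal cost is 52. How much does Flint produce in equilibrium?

Solve by backward induction. Given q_F, the follower Kestrel maximises π_K = (190 - q_F - q_K)q_K - 52q_K.
Follower FOC: 138 - q_F - 2q_K = 0, so q_K(q_F) = (138 - q_F)/2.
Flint substitutes q_K(q_F) into its own profit: π_F = q_F(190 - q_F - (138 - q_F)/2) - 50q_F = (121 - (1/2)q_F)q_F - 50q_F.
Maximising: ∂π_F/∂q_F = 71 - q_F = 0, giving q_F = 71.
Then q_K = (138 - 71)/2 = 67/2.

71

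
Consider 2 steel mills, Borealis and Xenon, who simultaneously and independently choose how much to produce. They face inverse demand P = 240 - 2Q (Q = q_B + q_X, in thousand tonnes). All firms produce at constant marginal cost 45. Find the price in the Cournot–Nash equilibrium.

Each firm earns π_i = (240 - 2Q)q_i - 45q_i.
Setting ∂π_i/∂q_i = 0 with rivals' quantities fixed: 195 - 4q_i - 2q_j = 0.
With identical firms every q_j equals q_i, so q_j = q_i and 195 = 6q_i, giving q_i = 65/2.
Total output Q = 65, so price P = 240 - 2·65 = 110.

110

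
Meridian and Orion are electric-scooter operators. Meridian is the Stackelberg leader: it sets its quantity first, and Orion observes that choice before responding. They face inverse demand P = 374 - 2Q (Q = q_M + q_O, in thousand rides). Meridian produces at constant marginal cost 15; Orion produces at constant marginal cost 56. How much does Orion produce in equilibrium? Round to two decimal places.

29.50

Solve by backward induction. Given q_M, the follower Orion maximises π_O = (374 - 2q_M - 2q_O)q_O - 56q_O.
∂π_O/∂q_O = 318 - 2q_M - 4q_O = 0 gives the reaction function q_O = (318 - 2q_M)/4.
The leader anticipates this reaction. Substituting into P = 374 - 2Q gives P = 215 - q_M, so π_M = (215 - q_M)q_M - 15q_M.
Maximising: ∂π_M/∂q_M = 200 - 2q_M = 0, giving q_M = 100.
Then q_O = (318 - 2·100)/4 = 59/2.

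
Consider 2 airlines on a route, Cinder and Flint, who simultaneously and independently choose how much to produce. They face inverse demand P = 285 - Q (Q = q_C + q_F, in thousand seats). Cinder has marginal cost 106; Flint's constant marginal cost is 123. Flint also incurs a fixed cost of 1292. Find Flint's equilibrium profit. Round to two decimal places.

1044.11

Cinder's profit: π_C = (285 - Q)q_C - (106q_C). Setting ∂π_C/∂q_C = 0: 179 - 2q_C - (q_F) = 0.
Flint's first-order condition: 162 - 2q_F - (q_C) = 0.
Rearranging gives the reaction functions q_C = (179 - q_F)/2 and q_F = (162 - q_C)/2.
Substituting one into the other gives q_C = 196/3 and q_F = 145/3.
Price P = 285 - 341/3 = 514/3.
Flint's profit: (514/3 - 123)·(145/3) - 1292 = 1044.1111.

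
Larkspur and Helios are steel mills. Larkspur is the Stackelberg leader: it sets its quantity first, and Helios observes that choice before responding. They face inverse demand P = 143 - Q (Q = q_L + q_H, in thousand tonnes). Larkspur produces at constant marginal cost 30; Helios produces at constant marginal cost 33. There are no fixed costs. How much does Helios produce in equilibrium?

26

The follower Helios best-responds to any q_L: π_H = (143 - Q)q_H - 33q_H.
∂π_H/∂q_H = 110 - q_L - 2q_H = 0 gives the reaction function q_H = (110 - q_L)/2.
The leader anticipates this reaction. Substituting into P = 143 - Q gives P = 88 - (1/2)q_L, so π_L = (88 - (1/2)q_L)q_L - 30q_L.
The leader's first-order condition 58 - q_L = 0 yields q_L = 58.
Then q_H = (110 - 58)/2 = 26.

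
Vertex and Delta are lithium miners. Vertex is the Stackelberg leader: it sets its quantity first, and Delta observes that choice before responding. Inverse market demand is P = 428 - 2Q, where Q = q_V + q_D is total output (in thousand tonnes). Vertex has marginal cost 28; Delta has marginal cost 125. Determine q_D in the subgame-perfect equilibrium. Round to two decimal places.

13.63

Solve by backward induction. Given q_V, the follower Delta maximises π_D = (428 - 2q_V - 2q_D)q_D - 125q_D.
Follower FOC: 303 - 2q_V - 4q_D = 0, so q_D(q_V) = (303 - 2q_V)/4.
Vertex substitutes q_D(q_V) into its own profit: π_V = q_V(428 - 2q_V - (303 - 2q_V)/2) - 28q_V = (553/2 - q_V)q_V - 28q_V.
The leader's first-order condition 497/2 - 2q_V = 0 yields q_V = 497/4.
Then q_D = (303 - 2·(497/4))/4 = 109/8.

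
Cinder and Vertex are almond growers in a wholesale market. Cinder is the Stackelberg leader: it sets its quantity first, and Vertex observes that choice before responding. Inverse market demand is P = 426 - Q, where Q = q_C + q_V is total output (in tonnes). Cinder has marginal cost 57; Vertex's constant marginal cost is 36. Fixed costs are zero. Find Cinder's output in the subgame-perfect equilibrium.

174

Solve by backward induction. Given q_C, the follower Vertex maximises π_V = (426 - q_C - q_V)q_V - 36q_V.
Follower FOC: 390 - q_C - 2q_V = 0, so q_V(q_C) = (390 - q_C)/2.
Cinder substitutes q_V(q_C) into its own profit: π_C = q_C(426 - q_C - (390 - q_C)/2) - 57q_C = (231 - (1/2)q_C)q_C - 57q_C.
The leader's first-order condition 174 - q_C = 0 yields q_C = 174.
Then q_V = (390 - 174)/2 = 108.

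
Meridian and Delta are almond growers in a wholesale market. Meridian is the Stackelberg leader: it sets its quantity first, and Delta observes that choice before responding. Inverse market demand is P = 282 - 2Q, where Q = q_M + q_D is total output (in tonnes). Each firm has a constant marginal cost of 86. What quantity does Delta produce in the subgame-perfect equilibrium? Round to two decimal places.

Solve by backward induction. Given q_M, the follower Delta maximises π_D = (282 - 2q_M - 2q_D)q_D - 86q_D.
∂π_D/∂q_D = 196 - 2q_M - 4q_D = 0 gives the reaction function q_D = (196 - 2q_M)/4.
The leader anticipates this reaction. Substituting into P = 282 - 2Q gives P = 184 - q_M, so π_M = (184 - q_M)q_M - 86q_M.
Maximising: ∂π_M/∂q_M = 98 - 2q_M = 0, giving q_M = 49.
Then q_D = (196 - 2·49)/4 = 49/2.

24.50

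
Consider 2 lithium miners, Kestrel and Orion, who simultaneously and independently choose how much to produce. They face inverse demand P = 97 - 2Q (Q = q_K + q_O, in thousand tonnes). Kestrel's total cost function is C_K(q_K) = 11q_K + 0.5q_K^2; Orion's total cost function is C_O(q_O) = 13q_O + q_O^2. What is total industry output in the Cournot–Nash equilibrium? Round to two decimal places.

Kestrel's profit: π_K = (97 - 2Q)q_K - (11q_K + (1/2)q_K²). Setting ∂π_K/∂q_K = 0: 86 - 5q_K - 2(q_O) = 0.
Orion's profit: π_O = (97 - 2Q)q_O - (13q_O + q_O²). Setting ∂π_O/∂q_O = 0: 84 - 6q_O - 2(q_K) = 0.
Best responses: q_K = (86 - 2q_O)/5, q_O = (84 - 2q_K)/6.
Solving the pair: q_K = 174/13, q_O = 124/13.
Total output Q = 174/13 + 124/13 = 298/13.

22.92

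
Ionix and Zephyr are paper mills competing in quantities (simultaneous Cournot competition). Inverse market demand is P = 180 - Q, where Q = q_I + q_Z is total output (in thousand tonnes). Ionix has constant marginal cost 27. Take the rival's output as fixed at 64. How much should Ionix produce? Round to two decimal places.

With the rival's output fixed at 64, Ionix's profit is π_I = (180 - 64 - q_I)q_I - (27q_I) = (116 - q_I)q_I - (27q_I).
∂π_I/∂q_I = 89 - 2q_I = 0, so q_I = 89/2.

44.50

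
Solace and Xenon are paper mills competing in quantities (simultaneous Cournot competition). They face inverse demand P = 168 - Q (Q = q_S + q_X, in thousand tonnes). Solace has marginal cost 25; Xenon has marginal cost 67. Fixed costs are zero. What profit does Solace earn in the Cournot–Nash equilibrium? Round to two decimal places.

Solace's profit: π_S = (168 - Q)q_S - (25q_S). Setting ∂π_S/∂q_S = 0: 143 - 2q_S - (q_X) = 0.
Xenon's profit: π_X = (168 - Q)q_X - (67q_X). Setting ∂π_X/∂q_X = 0: 101 - 2q_X - (q_S) = 0.
Rearranging gives the reaction functions q_S = (143 - q_X)/2 and q_X = (101 - q_S)/2.
Solving the pair: q_S = 185/3, q_X = 59/3.
Price P = 168 - 244/3 = 260/3.
Solace's profit: (260/3 - 25)·(185/3) = 3802.7778.

3802.78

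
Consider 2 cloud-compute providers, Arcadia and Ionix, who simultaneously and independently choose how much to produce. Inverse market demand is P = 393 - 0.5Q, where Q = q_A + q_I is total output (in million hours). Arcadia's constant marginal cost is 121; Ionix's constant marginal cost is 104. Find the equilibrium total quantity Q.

374

Arcadia's profit: π_A = (393 - 0.5Q)q_A - (121q_A). Setting ∂π_A/∂q_A = 0: 272 - q_A - (1/2)(q_I) = 0.
Ionix's profit: π_I = (393 - 0.5Q)q_I - (104q_I). Setting ∂π_I/∂q_I = 0: 289 - q_I - (1/2)(q_A) = 0.
Best responses: q_A = (272 - (1/2)q_I), q_I = (289 - (1/2)q_A).
Substituting one into the other gives q_A = 170 and q_I = 204.
Total output Q = 170 + 204 = 374.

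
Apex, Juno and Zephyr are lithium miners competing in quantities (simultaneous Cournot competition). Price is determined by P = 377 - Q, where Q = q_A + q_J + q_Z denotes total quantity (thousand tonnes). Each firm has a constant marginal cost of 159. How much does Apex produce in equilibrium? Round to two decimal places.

54.50

Each firm earns π_i = (377 - Q)q_i - 159q_i.
First-order condition (treating rivals' output as given): 218 - 2q_i - Σ_{j≠i} q_j = 0.
With identical firms every q_j equals q_i, so Σ_{j≠i} q_j = 2q_i and 218 = 4q_i, giving q_i = 109/2.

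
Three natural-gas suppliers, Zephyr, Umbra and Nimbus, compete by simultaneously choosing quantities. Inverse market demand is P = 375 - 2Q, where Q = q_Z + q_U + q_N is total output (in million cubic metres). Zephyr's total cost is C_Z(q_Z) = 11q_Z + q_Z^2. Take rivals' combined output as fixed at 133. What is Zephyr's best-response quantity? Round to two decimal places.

With rivals' combined output fixed at 133, Zephyr's profit is π_Z = (375 - 2·133 - 2q_Z)q_Z - (11q_Z + q_Z²) = (109 - 2q_Z)q_Z - (11q_Z + q_Z²).
∂π_Z/∂q_Z = 98 - 6q_Z = 0, so q_Z = 49/3.

16.33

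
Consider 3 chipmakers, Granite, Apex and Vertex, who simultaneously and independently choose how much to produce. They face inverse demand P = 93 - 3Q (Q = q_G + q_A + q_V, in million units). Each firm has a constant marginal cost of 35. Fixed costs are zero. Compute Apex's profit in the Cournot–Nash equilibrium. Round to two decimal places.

A representative firm's profit is π_i = q_i(93 - 3Q) - 35q_i.
Setting ∂π_i/∂q_i = 0 with rivals' quantities fixed: 58 - 6q_i - 3·Σ_{j≠i} q_j = 0.
With identical firms every q_j equals q_i, so Σ_{j≠i} q_j = 2q_i and 58 = 12q_i, giving q_i = 29/6.
Price P = 93 - 3·(29/2) = 99/2.
Apex's profit: (99/2 - 35)·(29/6) = 841/12.

70.08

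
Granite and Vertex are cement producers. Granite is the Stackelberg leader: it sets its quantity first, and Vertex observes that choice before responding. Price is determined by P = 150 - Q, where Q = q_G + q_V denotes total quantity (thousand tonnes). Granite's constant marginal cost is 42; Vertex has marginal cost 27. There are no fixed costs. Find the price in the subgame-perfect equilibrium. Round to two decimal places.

65.25

The follower Vertex best-responds to any q_G: π_V = (150 - Q)q_V - 27q_V.
Setting the follower's marginal profit to zero, 123 - q_G - 2q_V = 0, i.e. q_V = (123 - q_G)/2.
The leader anticipates this reaction. Substituting into P = 150 - Q gives P = 177/2 - (1/2)q_G, so π_G = (177/2 - (1/2)q_G)q_G - 42q_G.
Maximising: ∂π_G/∂q_G = 93/2 - q_G = 0, giving q_G = 93/2.
Then q_V = (123 - 93/2)/2 = 153/4.
Total output Q = 339/4, so price P = 150 - 339/4 = 261/4.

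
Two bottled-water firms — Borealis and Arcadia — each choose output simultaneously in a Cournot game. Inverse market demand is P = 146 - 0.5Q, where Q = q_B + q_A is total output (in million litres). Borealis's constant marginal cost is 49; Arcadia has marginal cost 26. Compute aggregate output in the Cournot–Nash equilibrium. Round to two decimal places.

Borealis's profit: π_B = (146 - 0.5Q)q_B - (49q_B). Setting ∂π_B/∂q_B = 0: 97 - q_B - (1/2)(q_A) = 0.
Arcadia's profit: π_A = (146 - 0.5Q)q_A - (26q_A). Setting ∂π_A/∂q_A = 0: 120 - q_A - (1/2)(q_B) = 0.
Rearranging gives the reaction functions q_B = (97 - (1/2)q_A) and q_A = (120 - (1/2)q_B).
Substituting one into the other gives q_B = 148/3 and q_A = 286/3.
Total output Q = 148/3 + 286/3 = 434/3.

144.67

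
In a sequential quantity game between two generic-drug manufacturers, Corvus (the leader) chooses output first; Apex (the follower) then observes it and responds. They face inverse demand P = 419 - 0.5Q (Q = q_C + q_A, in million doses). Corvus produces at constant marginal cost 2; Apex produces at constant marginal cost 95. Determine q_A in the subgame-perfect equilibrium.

The follower Apex best-responds to any q_C: π_A = (419 - 0.5Q)q_A - 95q_A.
∂π_A/∂q_A = 324 - (1/2)q_C - q_A = 0 gives the reaction function q_A = (324 - (1/2)q_C).
Corvus substitutes q_A(q_C) into its own profit: π_C = q_C(419 - (1/2)q_C - (324 - (1/2)q_C)/2) - 2q_C = (257 - (1/4)q_C)q_C - 2q_C.
Leader FOC: 255 - (1/2)q_C = 0, so q_C = 510.
Then q_A = (324 - (1/2)·510) = 69.

69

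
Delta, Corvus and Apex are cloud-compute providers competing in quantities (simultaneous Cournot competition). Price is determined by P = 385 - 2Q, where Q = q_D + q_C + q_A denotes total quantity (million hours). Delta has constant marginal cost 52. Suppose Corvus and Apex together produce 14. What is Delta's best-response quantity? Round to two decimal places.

With rivals' combined output fixed at 14, Delta's profit is π_D = (385 - 2·14 - 2q_D)q_D - (52q_D) = (357 - 2q_D)q_D - (52q_D).
∂π_D/∂q_D = 305 - 4q_D = 0, so q_D = 305/4.

76.25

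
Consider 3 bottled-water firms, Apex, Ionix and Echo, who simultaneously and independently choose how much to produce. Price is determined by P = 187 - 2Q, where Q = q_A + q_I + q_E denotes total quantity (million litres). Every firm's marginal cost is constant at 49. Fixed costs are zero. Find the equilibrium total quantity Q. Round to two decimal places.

Each firm earns π_i = (187 - 2Q)q_i - 49q_i.
First-order condition (treating rivals' output as given): 138 - 4q_i - 2·Σ_{j≠i} q_j = 0.
With identical firms every q_j equals q_i, so Σ_{j≠i} q_j = 2q_i and 138 = 8q_i, giving q_i = 69/4.
Total output Q = 69/4 + 69/4 + 69/4 = 207/4.

51.75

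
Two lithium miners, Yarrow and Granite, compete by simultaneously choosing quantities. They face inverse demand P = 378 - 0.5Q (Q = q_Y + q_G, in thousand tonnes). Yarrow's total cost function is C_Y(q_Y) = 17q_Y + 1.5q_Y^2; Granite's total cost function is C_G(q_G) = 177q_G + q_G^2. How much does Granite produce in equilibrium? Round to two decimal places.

53.06

Yarrow's profit: π_Y = (378 - 0.5Q)q_Y - (17q_Y + (3/2)q_Y²). Setting ∂π_Y/∂q_Y = 0: 361 - 4q_Y - (1/2)(q_G) = 0.
Granite's profit: π_G = (378 - 0.5Q)q_G - (177q_G + q_G²). Setting ∂π_G/∂q_G = 0: 201 - 3q_G - (1/2)(q_Y) = 0.
Rearranging gives the reaction functions q_Y = (361 - (1/2)q_G)/4 and q_G = (201 - (1/2)q_Y)/3.
Substituting one into the other gives q_Y = 83.6170 and q_G = 53.0638.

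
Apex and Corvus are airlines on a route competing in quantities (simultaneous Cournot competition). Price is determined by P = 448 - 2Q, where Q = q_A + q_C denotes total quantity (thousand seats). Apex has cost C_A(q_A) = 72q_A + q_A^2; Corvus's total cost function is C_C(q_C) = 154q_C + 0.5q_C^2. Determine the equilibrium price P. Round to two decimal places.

Apex's profit: π_A = (448 - 2Q)q_A - (72q_A + q_A²). Setting ∂π_A/∂q_A = 0: 376 - 6q_A - 2(q_C) = 0.
Corvus's first-order condition: 294 - 5q_C - 2(q_A) = 0.
Rearranging gives the reaction functions q_A = (376 - 2q_C)/6 and q_C = (294 - 2q_A)/5.
Solving the pair: q_A = 646/13, q_C = 506/13.
Total output Q = 1152/13, so price P = 448 - 2·(1152/13) = 270.7692.

270.77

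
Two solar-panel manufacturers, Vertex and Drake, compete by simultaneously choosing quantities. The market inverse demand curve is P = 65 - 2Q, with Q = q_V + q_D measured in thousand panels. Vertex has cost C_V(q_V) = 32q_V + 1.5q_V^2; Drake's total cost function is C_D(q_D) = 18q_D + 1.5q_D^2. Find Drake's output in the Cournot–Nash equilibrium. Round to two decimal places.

5.84

Vertex's profit: π_V = (65 - 2Q)q_V - (32q_V + (3/2)q_V²). Setting ∂π_V/∂q_V = 0: 33 - 7q_V - 2(q_D) = 0.
Drake's profit: π_D = (65 - 2Q)q_D - (18q_D + (3/2)q_D²). Setting ∂π_D/∂q_D = 0: 47 - 7q_D - 2(q_V) = 0.
Best responses: q_V = (33 - 2q_D)/7, q_D = (47 - 2q_V)/7.
Substituting one into the other gives q_V = 137/45 and q_D = 263/45.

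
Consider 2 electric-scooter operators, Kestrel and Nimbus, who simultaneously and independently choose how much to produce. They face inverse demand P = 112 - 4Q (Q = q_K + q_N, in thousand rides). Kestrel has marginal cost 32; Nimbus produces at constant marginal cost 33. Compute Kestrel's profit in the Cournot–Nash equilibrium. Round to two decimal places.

182.25

Kestrel's profit: π_K = (112 - 4Q)q_K - (32q_K). Setting ∂π_K/∂q_K = 0: 80 - 8q_K - 4(q_N) = 0.
Nimbus's profit: π_N = (112 - 4Q)q_N - (33q_N). Setting ∂π_N/∂q_N = 0: 79 - 8q_N - 4(q_K) = 0.
Best responses: q_K = (80 - 4q_N)/8, q_N = (79 - 4q_K)/8.
Substituting one into the other gives q_K = 27/4 and q_N = 13/2.
Price P = 112 - 4·(53/4) = 59.
Kestrel's profit: (59 - 32)·(27/4) = 729/4.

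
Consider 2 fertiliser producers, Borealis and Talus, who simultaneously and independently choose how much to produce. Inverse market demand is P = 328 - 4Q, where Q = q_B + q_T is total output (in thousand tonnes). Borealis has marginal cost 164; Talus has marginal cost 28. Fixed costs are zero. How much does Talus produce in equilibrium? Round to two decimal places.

36.33

Borealis's profit: π_B = (328 - 4Q)q_B - (164q_B). Setting ∂π_B/∂q_B = 0: 164 - 8q_B - 4(q_T) = 0.
Talus's first-order condition: 300 - 8q_T - 4(q_B) = 0.
So q_B = (164 - 4q_T)/8 and q_T = (300 - 4q_B)/8.
Solving the pair: q_B = 7/3, q_T = 109/3.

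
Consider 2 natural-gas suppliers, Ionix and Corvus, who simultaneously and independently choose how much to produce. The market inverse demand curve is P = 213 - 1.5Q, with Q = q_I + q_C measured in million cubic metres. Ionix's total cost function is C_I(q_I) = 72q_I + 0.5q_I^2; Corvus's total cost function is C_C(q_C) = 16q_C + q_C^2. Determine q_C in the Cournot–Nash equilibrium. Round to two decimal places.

Ionix's profit: π_I = (213 - 1.5Q)q_I - (72q_I + (1/2)q_I²). Setting ∂π_I/∂q_I = 0: 141 - 4q_I - (3/2)(q_C) = 0.
Corvus's profit: π_C = (213 - 1.5Q)q_C - (16q_C + q_C²). Setting ∂π_C/∂q_C = 0: 197 - 5q_C - (3/2)(q_I) = 0.
Best responses: q_I = (141 - (3/2)q_C)/4, q_C = (197 - (3/2)q_I)/5.
Substituting one into the other gives q_I = 1638/71 and q_C = 32.4789.

32.48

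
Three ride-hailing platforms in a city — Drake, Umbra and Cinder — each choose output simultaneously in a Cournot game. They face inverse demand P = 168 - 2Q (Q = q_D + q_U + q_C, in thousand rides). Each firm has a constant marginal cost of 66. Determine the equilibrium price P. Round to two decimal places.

91.50

A representative firm's profit is π_i = q_i(168 - 2Q) - 66q_i.
First-order condition (treating rivals' output as given): 102 - 4q_i - 2·Σ_{j≠i} q_j = 0.
By symmetry each firm produces the same amount; substituting Σ_{j≠i} q_j = 2q_i yields q_i = 102/8 = 51/4.
Total output Q = 153/4, so price P = 168 - 2·(153/4) = 183/2.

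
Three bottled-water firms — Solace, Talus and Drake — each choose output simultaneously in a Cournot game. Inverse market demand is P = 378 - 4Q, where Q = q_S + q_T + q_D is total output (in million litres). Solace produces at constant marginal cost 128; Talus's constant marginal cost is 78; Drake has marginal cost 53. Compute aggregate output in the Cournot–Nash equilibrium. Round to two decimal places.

54.69

Solace's profit: π_S = (378 - 4Q)q_S - (128q_S). Setting ∂π_S/∂q_S = 0: 250 - 8q_S - 4(q_T + q_D) = 0.
Talus's profit: π_T = (378 - 4Q)q_T - (78q_T). Setting ∂π_T/∂q_T = 0: 300 - 8q_T - 4(q_S + q_D) = 0.
Drake's profit: π_D = (378 - 4Q)q_D - (53q_D). Setting ∂π_D/∂q_D = 0: 325 - 8q_D - 4(q_S + q_T) = 0.
Adding the 3 first-order conditions: 875 − 16Q = 0, so Q = 875/16.
Back-substituting: q_S = (250 − 875/4)/4 = 125/16, q_T = (300 − 875/4)/4 = 325/16, q_D = (325 − 875/4)/4 = 425/16.
Total output Q = 125/16 + 325/16 + 425/16 = 875/16.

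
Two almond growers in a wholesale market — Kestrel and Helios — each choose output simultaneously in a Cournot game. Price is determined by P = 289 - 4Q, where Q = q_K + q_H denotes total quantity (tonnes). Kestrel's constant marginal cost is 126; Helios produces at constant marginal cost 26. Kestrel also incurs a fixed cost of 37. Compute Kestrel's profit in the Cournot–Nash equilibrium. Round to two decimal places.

73.25

Kestrel's profit: π_K = (289 - 4Q)q_K - (126q_K). Setting ∂π_K/∂q_K = 0: 163 - 8q_K - 4(q_H) = 0.
Helios's first-order condition: 263 - 8q_H - 4(q_K) = 0.
Rearranging gives the reaction functions q_K = (163 - 4q_H)/8 and q_H = (263 - 4q_K)/8.
Substituting one into the other gives q_K = 21/4 and q_H = 121/4.
Price P = 289 - 4·(71/2) = 147.
Kestrel's profit: (147 - 126)·(21/4) - 37 = 293/4.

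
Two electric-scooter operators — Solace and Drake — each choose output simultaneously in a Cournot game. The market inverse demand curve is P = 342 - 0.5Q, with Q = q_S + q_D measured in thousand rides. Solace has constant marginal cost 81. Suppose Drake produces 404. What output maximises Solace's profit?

With the rival's output fixed at 404, Solace's profit is π_S = (342 - (1/2)·404 - (1/2)q_S)q_S - (81q_S) = (140 - (1/2)q_S)q_S - (81q_S).
∂π_S/∂q_S = 59 - q_S = 0, so q_S = 59.

59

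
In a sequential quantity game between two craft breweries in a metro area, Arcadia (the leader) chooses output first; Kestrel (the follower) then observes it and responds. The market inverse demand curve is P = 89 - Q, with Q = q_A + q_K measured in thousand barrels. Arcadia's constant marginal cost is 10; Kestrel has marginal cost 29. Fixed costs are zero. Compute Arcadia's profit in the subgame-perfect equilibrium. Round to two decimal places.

Solve by backward induction. Given q_A, the follower Kestrel maximises π_K = (89 - q_A - q_K)q_K - 29q_K.
∂π_K/∂q_K = 60 - q_A - 2q_K = 0 gives the reaction function q_K = (60 - q_A)/2.
Arcadia substitutes q_K(q_A) into its own profit: π_A = q_A(89 - q_A - (60 - q_A)/2) - 10q_A = (59 - (1/2)q_A)q_A - 10q_A.
Leader FOC: 49 - q_A = 0, so q_A = 49.
Then q_K = (60 - 49)/2 = 11/2.
Price P = 89 - 109/2 = 69/2.
Arcadia's profit: (69/2 - 10)·49 = 1200.5000.

1200.50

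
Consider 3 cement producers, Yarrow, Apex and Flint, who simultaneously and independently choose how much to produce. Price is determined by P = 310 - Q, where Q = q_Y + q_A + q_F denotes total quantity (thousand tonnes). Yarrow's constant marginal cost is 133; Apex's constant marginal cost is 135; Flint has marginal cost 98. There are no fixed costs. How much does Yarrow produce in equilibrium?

36

Yarrow's profit: π_Y = (310 - Q)q_Y - (133q_Y). Setting ∂π_Y/∂q_Y = 0: 177 - 2q_Y - (q_A + q_F) = 0.
Apex's first-order condition: 175 - 2q_A - (q_Y + q_F) = 0.
Flint's first-order condition: 212 - 2q_F - (q_Y + q_A) = 0.
Summing all 3 equations gives 564 − 4Q = 0, hence Q = 141.
Back-substituting: q_Y = (177 − 141) = 36, q_A = (175 − 141) = 34, q_F = (212 − 141) = 71.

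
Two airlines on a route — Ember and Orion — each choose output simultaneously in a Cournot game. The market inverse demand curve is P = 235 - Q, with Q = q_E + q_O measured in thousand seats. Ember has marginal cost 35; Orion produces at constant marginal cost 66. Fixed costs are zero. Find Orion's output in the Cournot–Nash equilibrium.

46

Ember's profit: π_E = (235 - Q)q_E - (35q_E). Setting ∂π_E/∂q_E = 0: 200 - 2q_E - (q_O) = 0.
Orion's first-order condition: 169 - 2q_O - (q_E) = 0.
Best responses: q_E = (200 - q_O)/2, q_O = (169 - q_E)/2.
Substituting one into the other gives q_E = 77 and q_O = 46.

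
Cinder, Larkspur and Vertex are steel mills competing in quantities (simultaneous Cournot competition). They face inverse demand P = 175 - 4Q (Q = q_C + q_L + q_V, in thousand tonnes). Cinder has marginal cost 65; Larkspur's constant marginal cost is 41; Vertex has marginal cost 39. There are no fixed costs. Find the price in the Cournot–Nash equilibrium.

80

Cinder's profit: π_C = (175 - 4Q)q_C - (65q_C). Setting ∂π_C/∂q_C = 0: 110 - 8q_C - 4(q_L + q_V) = 0.
Larkspur's profit: π_L = (175 - 4Q)q_L - (41q_L). Setting ∂π_L/∂q_L = 0: 134 - 8q_L - 4(q_C + q_V) = 0.
Vertex's profit: π_V = (175 - 4Q)q_V - (39q_V). Setting ∂π_V/∂q_V = 0: 136 - 8q_V - 4(q_C + q_L) = 0.
Summing all 3 equations gives 380 − 16Q = 0, hence Q = 95/4.
Back-substituting: q_C = (110 − 95)/4 = 15/4, q_L = (134 − 95)/4 = 39/4, q_V = (136 − 95)/4 = 41/4.
Total output Q = 95/4, so price P = 175 - 4·(95/4) = 80.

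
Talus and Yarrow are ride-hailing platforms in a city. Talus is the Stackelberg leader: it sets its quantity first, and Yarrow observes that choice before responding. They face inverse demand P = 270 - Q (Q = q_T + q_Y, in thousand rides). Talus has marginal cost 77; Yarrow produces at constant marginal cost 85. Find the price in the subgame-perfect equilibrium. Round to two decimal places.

127.25

The follower Yarrow best-responds to any q_T: π_Y = (270 - Q)q_Y - 85q_Y.
Follower FOC: 185 - q_T - 2q_Y = 0, so q_Y(q_T) = (185 - q_T)/2.
Talus substitutes q_Y(q_T) into its own profit: π_T = q_T(270 - q_T - (185 - q_T)/2) - 77q_T = (355/2 - (1/2)q_T)q_T - 77q_T.
Maximising: ∂π_T/∂q_T = 201/2 - q_T = 0, giving q_T = 201/2.
Then q_Y = (185 - 201/2)/2 = 169/4.
Total output Q = 571/4, so price P = 270 - 571/4 = 509/4.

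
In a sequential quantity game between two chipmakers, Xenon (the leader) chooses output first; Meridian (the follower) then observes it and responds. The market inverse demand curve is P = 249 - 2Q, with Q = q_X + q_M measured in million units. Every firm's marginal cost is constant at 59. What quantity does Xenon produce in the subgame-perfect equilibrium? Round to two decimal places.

47.50

Solve by backward induction. Given q_X, the follower Meridian maximises π_M = (249 - 2q_X - 2q_M)q_M - 59q_M.
Follower FOC: 190 - 2q_X - 4q_M = 0, so q_M(q_X) = (190 - 2q_X)/4.
The leader anticipates this reaction. Substituting into P = 249 - 2Q gives P = 154 - q_X, so π_X = (154 - q_X)q_X - 59q_X.
The leader's first-order condition 95 - 2q_X = 0 yields q_X = 95/2.
Then q_M = (190 - 2·(95/2))/4 = 95/4.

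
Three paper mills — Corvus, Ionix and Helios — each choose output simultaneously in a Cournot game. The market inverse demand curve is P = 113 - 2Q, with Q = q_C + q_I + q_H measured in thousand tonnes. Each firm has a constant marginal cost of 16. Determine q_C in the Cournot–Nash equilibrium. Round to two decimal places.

12.13

Each firm earns π_i = (113 - 2Q)q_i - 16q_i.
Setting ∂π_i/∂q_i = 0 with rivals' quantities fixed: 97 - 4q_i - 2·Σ_{j≠i} q_j = 0.
With identical firms every q_j equals q_i, so Σ_{j≠i} q_j = 2q_i and 97 = 8q_i, giving q_i = 97/8.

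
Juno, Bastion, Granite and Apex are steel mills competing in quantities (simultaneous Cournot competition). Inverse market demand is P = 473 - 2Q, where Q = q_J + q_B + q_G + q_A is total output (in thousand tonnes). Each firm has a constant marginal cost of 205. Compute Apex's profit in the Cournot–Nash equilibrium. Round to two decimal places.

1436.48

A representative firm's profit is π_i = q_i(473 - 2Q) - 205q_i.
Setting ∂π_i/∂q_i = 0 with rivals' quantities fixed: 268 - 4q_i - 2·Σ_{j≠i} q_j = 0.
By symmetry each firm produces the same amount; substituting Σ_{j≠i} q_j = 3q_i yields q_i = 268/10 = 134/5.
Price P = 473 - 2·(536/5) = 1293/5.
Apex's profit: (1293/5 - 205)·(134/5) = 1436.4800.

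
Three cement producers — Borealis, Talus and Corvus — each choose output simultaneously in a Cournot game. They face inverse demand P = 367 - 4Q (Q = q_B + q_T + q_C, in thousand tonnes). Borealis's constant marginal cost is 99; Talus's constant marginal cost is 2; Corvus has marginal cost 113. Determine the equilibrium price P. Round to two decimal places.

145.25

Borealis's profit: π_B = (367 - 4Q)q_B - (99q_B). Setting ∂π_B/∂q_B = 0: 268 - 8q_B - 4(q_T + q_C) = 0.
Talus's first-order condition: 365 - 8q_T - 4(q_B + q_C) = 0.
Corvus's first-order condition: 254 - 8q_C - 4(q_B + q_T) = 0.
Summing all 3 equations gives 887 − 16Q = 0, hence Q = 887/16.
Back-substituting: q_B = (268 − 887/4)/4 = 185/16, q_T = (365 − 887/4)/4 = 573/16, q_C = (254 − 887/4)/4 = 129/16.
Total output Q = 887/16, so price P = 367 - 4·(887/16) = 581/4.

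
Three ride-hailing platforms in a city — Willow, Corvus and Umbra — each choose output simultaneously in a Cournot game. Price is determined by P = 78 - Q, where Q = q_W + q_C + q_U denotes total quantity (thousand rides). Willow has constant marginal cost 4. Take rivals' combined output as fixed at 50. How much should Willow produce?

With rivals' combined output fixed at 50, Willow's profit is π_W = (78 - 50 - q_W)q_W - (4q_W) = (28 - q_W)q_W - (4q_W).
∂π_W/∂q_W = 24 - 2q_W = 0, so q_W = 12.

12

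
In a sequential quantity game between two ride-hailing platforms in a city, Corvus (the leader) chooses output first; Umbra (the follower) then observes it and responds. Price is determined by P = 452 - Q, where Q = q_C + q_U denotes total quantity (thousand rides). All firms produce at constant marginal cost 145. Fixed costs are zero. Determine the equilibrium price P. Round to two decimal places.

Solve by backward induction. Given q_C, the follower Umbra maximises π_U = (452 - q_C - q_U)q_U - 145q_U.
Follower FOC: 307 - q_C - 2q_U = 0, so q_U(q_C) = (307 - q_C)/2.
Corvus substitutes q_U(q_C) into its own profit: π_C = q_C(452 - q_C - (307 - q_C)/2) - 145q_C = (597/2 - (1/2)q_C)q_C - 145q_C.
The leader's first-order condition 307/2 - q_C = 0 yields q_C = 307/2.
Then q_U = (307 - 307/2)/2 = 307/4.
Total output Q = 921/4, so price P = 452 - 921/4 = 887/4.

221.75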